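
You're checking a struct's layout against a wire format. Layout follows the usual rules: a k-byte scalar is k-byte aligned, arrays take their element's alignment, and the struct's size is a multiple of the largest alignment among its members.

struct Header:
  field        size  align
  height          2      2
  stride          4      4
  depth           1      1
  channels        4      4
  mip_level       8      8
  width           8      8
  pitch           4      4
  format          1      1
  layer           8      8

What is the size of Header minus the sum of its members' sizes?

height at 0 (size 2, align 2) → ends 2
pad 2 to align 4 for stride
stride at 4 (size 4, align 4) → ends 8
depth at 8 (size 1, align 1) → ends 9
pad 3 to align 4 for channels
channels at 12 (size 4, align 4) → ends 16
mip_level at 16 (size 8, align 8) → ends 24
width at 24 (size 8, align 8) → ends 32
pitch at 32 (size 4, align 4) → ends 36
format at 36 (size 1, align 1) → ends 37
pad 3 to align 8 for layer
layer at 40 (size 8, align 8) → ends 48
total 48 bytes, alignment 8
data bytes 40, size 48 → padding 8

8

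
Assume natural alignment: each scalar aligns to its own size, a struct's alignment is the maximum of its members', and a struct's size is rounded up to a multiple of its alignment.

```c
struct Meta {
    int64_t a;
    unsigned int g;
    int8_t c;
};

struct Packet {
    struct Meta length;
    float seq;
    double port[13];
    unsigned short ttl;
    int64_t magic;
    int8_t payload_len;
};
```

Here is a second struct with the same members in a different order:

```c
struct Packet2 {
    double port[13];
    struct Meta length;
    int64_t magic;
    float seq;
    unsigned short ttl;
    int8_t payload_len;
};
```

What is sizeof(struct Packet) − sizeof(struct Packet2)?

Meta: 0..8  a  (8B, 8-aligned); 8..12  g  (4B, 4-aligned); 12..13  c  (1B, 1-aligned); 13..16  -- tail padding (3B); sizeof = 16, alignof = 8
0..16  length  (16B, 8-aligned)
16..20  seq  (4B, 4-aligned)
20..24  -- padding (4B)
24..128  port  (104B, 8-aligned)
128..130  ttl  (2B, 2-aligned)
130..136  -- padding (6B)
136..144  magic  (8B, 8-aligned)
144..145  payload_len  (1B, 1-aligned)
145..152  -- tail padding (7B)
sizeof = 152, alignof = 8
— Packet2 —
0..104  port  (104B, 8-aligned)
104..120  length  (16B, 8-aligned)
120..128  magic  (8B, 8-aligned)
128..132  seq  (4B, 4-aligned)
132..134  ttl  (2B, 2-aligned)
134..135  payload_len  (1B, 1-aligned)
135..136  -- tail padding (1B)
sizeof = 136, alignof = 8
152 − 136 = 16

16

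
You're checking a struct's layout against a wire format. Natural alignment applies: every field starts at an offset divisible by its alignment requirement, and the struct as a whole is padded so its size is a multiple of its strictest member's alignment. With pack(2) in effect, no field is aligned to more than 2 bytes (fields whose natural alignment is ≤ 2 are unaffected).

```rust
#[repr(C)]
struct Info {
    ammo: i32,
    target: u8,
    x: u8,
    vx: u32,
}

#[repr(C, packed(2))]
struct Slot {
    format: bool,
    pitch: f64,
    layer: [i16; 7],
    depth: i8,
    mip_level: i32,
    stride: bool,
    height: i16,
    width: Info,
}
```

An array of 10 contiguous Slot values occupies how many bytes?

460

Info: @0: ammo [4B, align 4] → 4; @4: target [1B, align 1] → 5; @5: x [1B, align 1] → 6; +2 pad (align 4); @8: vx [4B, align 4] → 12; size 12, align 4
@0: format [1B, align 1] → 1
+1 pad (align 2)
@2: pitch [8B, align 2] → 10
@10: layer [14B, align 2] → 24
@24: depth [1B, align 1] → 25
+1 pad (align 2)
@26: mip_level [4B, align 2] → 30
@30: stride [1B, align 1] → 31
+1 pad (align 2)
@32: height [2B, align 2] → 34
@34: width [12B, align 2] → 46
size 46, align 2
array of 10: 10 × 46 = 460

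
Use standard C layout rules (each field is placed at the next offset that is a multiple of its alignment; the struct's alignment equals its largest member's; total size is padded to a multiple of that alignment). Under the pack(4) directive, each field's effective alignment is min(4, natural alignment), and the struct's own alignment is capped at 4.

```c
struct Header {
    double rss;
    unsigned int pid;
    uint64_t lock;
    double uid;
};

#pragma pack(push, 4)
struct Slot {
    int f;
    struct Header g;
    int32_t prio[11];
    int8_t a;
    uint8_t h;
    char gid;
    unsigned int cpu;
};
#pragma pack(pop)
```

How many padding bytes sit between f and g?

Header: 0..8  rss  (8B, 8-aligned); 8..12  pid  (4B, 4-aligned); 12..16  -- padding (4B); 16..24  lock  (8B, 8-aligned); 24..32  uid  (8B, 8-aligned); sizeof = 32, alignof = 8
0..4  f  (4B, 4-aligned)
4..36  g  (32B, 4-aligned)

0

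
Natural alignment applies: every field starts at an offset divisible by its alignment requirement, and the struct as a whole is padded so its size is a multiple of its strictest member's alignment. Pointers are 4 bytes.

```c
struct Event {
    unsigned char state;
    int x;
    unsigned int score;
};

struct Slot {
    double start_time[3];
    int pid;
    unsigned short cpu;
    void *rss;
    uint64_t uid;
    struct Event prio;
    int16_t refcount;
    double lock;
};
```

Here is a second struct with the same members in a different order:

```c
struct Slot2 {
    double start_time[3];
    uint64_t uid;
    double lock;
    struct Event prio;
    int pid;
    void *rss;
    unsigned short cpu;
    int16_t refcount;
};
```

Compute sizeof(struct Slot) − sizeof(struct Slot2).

8

Event: state at 0 (size 1, align 1) → ends 1; pad 3 to align 4 for x; x at 4 (size 4, align 4) → ends 8; score at 8 (size 4, align 4) → ends 12; total 12 bytes, alignment 4
start_time at 0 (size 24, align 8) → ends 24
pid at 24 (size 4, align 4) → ends 28
cpu at 28 (size 2, align 2) → ends 30
pad 2 to align 4 for rss
rss at 32 (size 4, align 4) → ends 36
pad 4 to align 8 for uid
uid at 40 (size 8, align 8) → ends 48
prio at 48 (size 12, align 4) → ends 60
refcount at 60 (size 2, align 2) → ends 62
pad 2 to align 8 for lock
lock at 64 (size 8, align 8) → ends 72
total 72 bytes, alignment 8
— Slot2 —
start_time at 0 (size 24, align 8) → ends 24
uid at 24 (size 8, align 8) → ends 32
lock at 32 (size 8, align 8) → ends 40
prio at 40 (size 12, align 4) → ends 52
pid at 52 (size 4, align 4) → ends 56
rss at 56 (size 4, align 4) → ends 60
cpu at 60 (size 2, align 2) → ends 62
refcount at 62 (size 2, align 2) → ends 64
total 64 bytes, alignment 8
72 − 64 = 8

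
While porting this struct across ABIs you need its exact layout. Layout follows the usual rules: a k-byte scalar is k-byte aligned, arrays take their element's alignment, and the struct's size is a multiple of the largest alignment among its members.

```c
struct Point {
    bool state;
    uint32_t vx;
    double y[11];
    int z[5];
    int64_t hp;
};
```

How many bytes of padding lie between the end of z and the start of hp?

0..1  state  (1B, 1-aligned)
1..4  -- padding (3B)
4..8  vx  (4B, 4-aligned)
8..96  y  (88B, 8-aligned)
96..116  z  (20B, 4-aligned)
116..120  -- padding (4B)
120..128  hp  (8B, 8-aligned)

4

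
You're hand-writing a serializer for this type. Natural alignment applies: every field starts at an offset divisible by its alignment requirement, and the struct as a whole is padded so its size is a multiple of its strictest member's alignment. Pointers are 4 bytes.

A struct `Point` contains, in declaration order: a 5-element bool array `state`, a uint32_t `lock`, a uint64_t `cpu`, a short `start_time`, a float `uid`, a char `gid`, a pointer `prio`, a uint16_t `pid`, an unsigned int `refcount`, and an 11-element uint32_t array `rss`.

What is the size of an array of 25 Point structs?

2400

0..5  state  (5B, 1-aligned)
5..8  -- padding (3B)
8..12  lock  (4B, 4-aligned)
12..16  -- padding (4B)
16..24  cpu  (8B, 8-aligned)
24..26  start_time  (2B, 2-aligned)
26..28  -- padding (2B)
28..32  uid  (4B, 4-aligned)
32..33  gid  (1B, 1-aligned)
33..36  -- padding (3B)
36..40  prio  (4B, 4-aligned)
40..42  pid  (2B, 2-aligned)
42..44  -- padding (2B)
44..48  refcount  (4B, 4-aligned)
48..92  rss  (44B, 4-aligned)
92..96  -- tail padding (4B)
sizeof = 96, alignof = 8
array of 25: 25 × 96 = 2400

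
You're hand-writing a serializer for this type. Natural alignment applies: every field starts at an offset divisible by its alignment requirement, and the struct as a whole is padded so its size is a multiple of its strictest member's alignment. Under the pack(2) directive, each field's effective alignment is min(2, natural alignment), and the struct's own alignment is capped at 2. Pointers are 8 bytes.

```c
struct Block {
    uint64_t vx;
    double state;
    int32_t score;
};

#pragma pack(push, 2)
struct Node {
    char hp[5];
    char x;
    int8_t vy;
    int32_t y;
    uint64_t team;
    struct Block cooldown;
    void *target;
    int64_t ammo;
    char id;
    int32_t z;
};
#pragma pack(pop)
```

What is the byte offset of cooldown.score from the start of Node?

36

Block: vx at 0 (size 8, align 8) → ends 8; state at 8 (size 8, align 8) → ends 16; score at 16 (size 4, align 4) → ends 20; tail pad 4 to reach multiple of 8; total 24 bytes, alignment 8
hp at 0 (size 5, align 1) → ends 5
x at 5 (size 1, align 1) → ends 6
vy at 6 (size 1, align 1) → ends 7
pad 1 to align 2 for y
y at 8 (size 4, align 2) → ends 12
team at 12 (size 8, align 2) → ends 20
cooldown at 20 (size 24, align 2) → ends 44
within Block: score at 16
20 + 16 = 36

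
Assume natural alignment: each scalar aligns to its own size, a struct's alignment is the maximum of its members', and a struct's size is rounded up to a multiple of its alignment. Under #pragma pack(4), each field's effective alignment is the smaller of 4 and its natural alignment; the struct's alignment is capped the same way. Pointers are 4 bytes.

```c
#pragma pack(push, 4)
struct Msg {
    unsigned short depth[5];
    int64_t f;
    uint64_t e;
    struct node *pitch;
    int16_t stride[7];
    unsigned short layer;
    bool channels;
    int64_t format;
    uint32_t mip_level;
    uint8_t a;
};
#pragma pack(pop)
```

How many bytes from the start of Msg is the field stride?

32

depth at 0 (size 10, align 2) → ends 10
pad 2 to align 4 for f
f at 12 (size 8, align 4) → ends 20
e at 20 (size 8, align 4) → ends 28
pitch at 28 (size 4, align 4) → ends 32
stride at 32 (size 14, align 2) → ends 46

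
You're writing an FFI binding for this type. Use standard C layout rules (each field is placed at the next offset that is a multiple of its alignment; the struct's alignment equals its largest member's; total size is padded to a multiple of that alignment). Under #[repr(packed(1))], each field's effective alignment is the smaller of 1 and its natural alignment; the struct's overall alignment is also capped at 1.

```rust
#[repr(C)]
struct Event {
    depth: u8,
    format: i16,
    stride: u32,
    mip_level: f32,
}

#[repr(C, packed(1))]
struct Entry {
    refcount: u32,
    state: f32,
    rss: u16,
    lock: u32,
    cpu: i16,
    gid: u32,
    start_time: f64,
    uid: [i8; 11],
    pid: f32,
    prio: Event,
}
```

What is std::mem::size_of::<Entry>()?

Event: 0..1  depth  (1B, 1-aligned); 1..2  -- padding (1B); 2..4  format  (2B, 2-aligned); 4..8  stride  (4B, 4-aligned); 8..12  mip_level  (4B, 4-aligned); sizeof = 12, alignof = 4
0..4  refcount  (4B, 1-aligned)
4..8  state  (4B, 1-aligned)
8..10  rss  (2B, 1-aligned)
10..14  lock  (4B, 1-aligned)
14..16  cpu  (2B, 1-aligned)
16..20  gid  (4B, 1-aligned)
20..28  start_time  (8B, 1-aligned)
28..39  uid  (11B, 1-aligned)
39..43  pid  (4B, 1-aligned)
43..55  prio  (12B, 1-aligned)
sizeof = 55, alignof = 1

55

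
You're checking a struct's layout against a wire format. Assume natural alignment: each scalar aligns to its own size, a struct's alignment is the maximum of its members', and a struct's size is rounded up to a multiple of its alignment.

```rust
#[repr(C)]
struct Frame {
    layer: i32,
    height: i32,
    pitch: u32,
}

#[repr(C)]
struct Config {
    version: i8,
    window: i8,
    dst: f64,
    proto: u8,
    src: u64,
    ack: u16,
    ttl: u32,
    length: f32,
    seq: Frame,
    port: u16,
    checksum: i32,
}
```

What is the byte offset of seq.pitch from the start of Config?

Frame: layer at 0 (size 4, align 4) → ends 4; height at 4 (size 4, align 4) → ends 8; pitch at 8 (size 4, align 4) → ends 12; total 12 bytes, alignment 4
version at 0 (size 1, align 1) → ends 1
window at 1 (size 1, align 1) → ends 2
pad 6 to align 8 for dst
dst at 8 (size 8, align 8) → ends 16
proto at 16 (size 1, align 1) → ends 17
pad 7 to align 8 for src
src at 24 (size 8, align 8) → ends 32
ack at 32 (size 2, align 2) → ends 34
pad 2 to align 4 for ttl
ttl at 36 (size 4, align 4) → ends 40
length at 40 (size 4, align 4) → ends 44
seq at 44 (size 12, align 4) → ends 56
within Frame: pitch at 8
44 + 8 = 52

52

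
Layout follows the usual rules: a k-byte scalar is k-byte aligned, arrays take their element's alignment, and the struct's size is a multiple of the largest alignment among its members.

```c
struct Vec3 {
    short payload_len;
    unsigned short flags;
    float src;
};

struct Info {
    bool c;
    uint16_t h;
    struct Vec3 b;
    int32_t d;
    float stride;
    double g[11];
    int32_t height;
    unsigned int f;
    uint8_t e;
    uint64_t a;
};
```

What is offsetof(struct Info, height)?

112

Vec3: 0..2  payload_len  (2B, 2-aligned); 2..4  flags  (2B, 2-aligned); 4..8  src  (4B, 4-aligned); sizeof = 8, alignof = 4
0..1  c  (1B, 1-aligned)
1..2  -- padding (1B)
2..4  h  (2B, 2-aligned)
4..12  b  (8B, 4-aligned)
12..16  d  (4B, 4-aligned)
16..20  stride  (4B, 4-aligned)
20..24  -- padding (4B)
24..112  g  (88B, 8-aligned)
112..116  height  (4B, 4-aligned)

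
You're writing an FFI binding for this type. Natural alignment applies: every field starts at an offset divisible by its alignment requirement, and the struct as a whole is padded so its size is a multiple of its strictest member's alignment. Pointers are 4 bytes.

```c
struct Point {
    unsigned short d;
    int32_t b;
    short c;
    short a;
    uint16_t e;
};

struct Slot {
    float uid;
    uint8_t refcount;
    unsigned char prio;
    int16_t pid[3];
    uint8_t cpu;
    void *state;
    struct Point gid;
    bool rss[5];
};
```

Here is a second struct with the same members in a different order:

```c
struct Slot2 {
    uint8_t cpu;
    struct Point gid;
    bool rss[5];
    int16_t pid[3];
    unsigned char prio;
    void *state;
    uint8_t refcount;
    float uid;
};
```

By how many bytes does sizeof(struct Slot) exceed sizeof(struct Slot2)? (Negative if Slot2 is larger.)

-4

Point: d at 0 (size 2, align 2) → ends 2; pad 2 to align 4 for b; b at 4 (size 4, align 4) → ends 8; c at 8 (size 2, align 2) → ends 10; a at 10 (size 2, align 2) → ends 12; e at 12 (size 2, align 2) → ends 14; tail pad 2 to reach multiple of 4; total 16 bytes, alignment 4
uid at 0 (size 4, align 4) → ends 4
refcount at 4 (size 1, align 1) → ends 5
prio at 5 (size 1, align 1) → ends 6
pid at 6 (size 6, align 2) → ends 12
cpu at 12 (size 1, align 1) → ends 13
pad 3 to align 4 for state
state at 16 (size 4, align 4) → ends 20
gid at 20 (size 16, align 4) → ends 36
rss at 36 (size 5, align 1) → ends 41
tail pad 3 to reach multiple of 4
total 44 bytes, alignment 4
— Slot2 —
cpu at 0 (size 1, align 1) → ends 1
pad 3 to align 4 for gid
gid at 4 (size 16, align 4) → ends 20
rss at 20 (size 5, align 1) → ends 25
pad 1 to align 2 for pid
pid at 26 (size 6, align 2) → ends 32
prio at 32 (size 1, align 1) → ends 33
pad 3 to align 4 for state
state at 36 (size 4, align 4) → ends 40
refcount at 40 (size 1, align 1) → ends 41
pad 3 to align 4 for uid
uid at 44 (size 4, align 4) → ends 48
total 48 bytes, alignment 4
44 − 48 = -4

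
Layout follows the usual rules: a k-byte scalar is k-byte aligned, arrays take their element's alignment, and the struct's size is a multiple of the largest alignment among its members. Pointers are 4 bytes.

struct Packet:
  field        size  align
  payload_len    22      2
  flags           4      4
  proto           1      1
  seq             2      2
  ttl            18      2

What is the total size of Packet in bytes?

payload_len at 0 (size 22, align 2) → ends 22
pad 2 to align 4 for flags
flags at 24 (size 4, align 4) → ends 28
proto at 28 (size 1, align 1) → ends 29
pad 1 to align 2 for seq
seq at 30 (size 2, align 2) → ends 32
ttl at 32 (size 18, align 2) → ends 50
tail pad 2 to reach multiple of 4
total 52 bytes, alignment 4

52 bytes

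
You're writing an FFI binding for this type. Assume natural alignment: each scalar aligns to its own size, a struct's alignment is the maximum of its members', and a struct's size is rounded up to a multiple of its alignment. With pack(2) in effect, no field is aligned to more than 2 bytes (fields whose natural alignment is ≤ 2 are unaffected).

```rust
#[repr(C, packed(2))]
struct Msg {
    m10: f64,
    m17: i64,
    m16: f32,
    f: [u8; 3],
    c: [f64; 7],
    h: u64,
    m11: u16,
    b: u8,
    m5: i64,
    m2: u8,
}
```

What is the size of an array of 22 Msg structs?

2244

@0: m10 [8B, align 2] → 8
@8: m17 [8B, align 2] → 16
@16: m16 [4B, align 2] → 20
@20: f [3B, align 1] → 23
+1 pad (align 2)
@24: c [56B, align 2] → 80
@80: h [8B, align 2] → 88
@88: m11 [2B, align 2] → 90
@90: b [1B, align 1] → 91
+1 pad (align 2)
@92: m5 [8B, align 2] → 100
@100: m2 [1B, align 1] → 101
+1 tail pad (align 2)
size 102, align 2
array of 22: 22 × 102 = 2244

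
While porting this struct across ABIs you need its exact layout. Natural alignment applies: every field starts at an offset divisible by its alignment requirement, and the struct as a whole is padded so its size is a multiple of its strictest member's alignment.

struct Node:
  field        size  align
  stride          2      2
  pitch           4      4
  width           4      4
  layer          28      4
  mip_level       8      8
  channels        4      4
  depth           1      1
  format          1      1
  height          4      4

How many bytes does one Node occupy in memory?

0..2  stride  (2B, 2-aligned)
2..4  -- padding (2B)
4..8  pitch  (4B, 4-aligned)
8..12  width  (4B, 4-aligned)
12..40  layer  (28B, 4-aligned)
40..48  mip_level  (8B, 8-aligned)
48..52  channels  (4B, 4-aligned)
52..53  depth  (1B, 1-aligned)
53..54  format  (1B, 1-aligned)
54..56  -- padding (2B)
56..60  height  (4B, 4-aligned)
60..64  -- tail padding (4B)
sizeof = 64, alignof = 8

64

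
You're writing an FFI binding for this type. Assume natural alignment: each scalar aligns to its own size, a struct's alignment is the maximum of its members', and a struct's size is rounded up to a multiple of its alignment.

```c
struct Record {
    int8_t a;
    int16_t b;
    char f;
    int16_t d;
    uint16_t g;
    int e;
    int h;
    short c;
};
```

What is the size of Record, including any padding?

24 bytes

a at 0 (size 1, align 1) → ends 1
pad 1 to align 2 for b
b at 2 (size 2, align 2) → ends 4
f at 4 (size 1, align 1) → ends 5
pad 1 to align 2 for d
d at 6 (size 2, align 2) → ends 8
g at 8 (size 2, align 2) → ends 10
pad 2 to align 4 for e
e at 12 (size 4, align 4) → ends 16
h at 16 (size 4, align 4) → ends 20
c at 20 (size 2, align 2) → ends 22
tail pad 2 to reach multiple of 4
total 24 bytes, alignment 4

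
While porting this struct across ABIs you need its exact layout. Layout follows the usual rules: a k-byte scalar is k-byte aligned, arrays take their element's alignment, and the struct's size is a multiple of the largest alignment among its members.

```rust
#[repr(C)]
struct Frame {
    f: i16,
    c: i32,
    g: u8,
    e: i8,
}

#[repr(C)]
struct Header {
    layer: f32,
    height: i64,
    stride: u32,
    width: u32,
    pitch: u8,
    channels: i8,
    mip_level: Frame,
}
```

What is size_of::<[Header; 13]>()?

520

Frame: f at 0 (size 2, align 2) → ends 2; pad 2 to align 4 for c; c at 4 (size 4, align 4) → ends 8; g at 8 (size 1, align 1) → ends 9; e at 9 (size 1, align 1) → ends 10; tail pad 2 to reach multiple of 4; total 12 bytes, alignment 4
layer at 0 (size 4, align 4) → ends 4
pad 4 to align 8 for height
height at 8 (size 8, align 8) → ends 16
stride at 16 (size 4, align 4) → ends 20
width at 20 (size 4, align 4) → ends 24
pitch at 24 (size 1, align 1) → ends 25
channels at 25 (size 1, align 1) → ends 26
pad 2 to align 4 for mip_level
mip_level at 28 (size 12, align 4) → ends 40
total 40 bytes, alignment 8
array of 13: 13 × 40 = 520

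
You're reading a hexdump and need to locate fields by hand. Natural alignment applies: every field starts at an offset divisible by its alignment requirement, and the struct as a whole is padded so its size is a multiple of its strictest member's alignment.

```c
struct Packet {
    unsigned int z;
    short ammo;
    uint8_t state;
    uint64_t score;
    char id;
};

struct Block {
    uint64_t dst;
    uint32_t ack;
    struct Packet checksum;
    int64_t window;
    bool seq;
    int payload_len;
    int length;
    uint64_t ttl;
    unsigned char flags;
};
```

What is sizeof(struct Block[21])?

1680

Packet: @0: z [4B, align 4] → 4; @4: ammo [2B, align 2] → 6; @6: state [1B, align 1] → 7; +1 pad (align 8); @8: score [8B, align 8] → 16; @16: id [1B, align 1] → 17; +7 tail pad (align 8); size 24, align 8
@0: dst [8B, align 8] → 8
@8: ack [4B, align 4] → 12
+4 pad (align 8)
@16: checksum [24B, align 8] → 40
@40: window [8B, align 8] → 48
@48: seq [1B, align 1] → 49
+3 pad (align 4)
@52: payload_len [4B, align 4] → 56
@56: length [4B, align 4] → 60
+4 pad (align 8)
@64: ttl [8B, align 8] → 72
@72: flags [1B, align 1] → 73
+7 tail pad (align 8)
size 80, align 8
array of 21: 21 × 80 = 1680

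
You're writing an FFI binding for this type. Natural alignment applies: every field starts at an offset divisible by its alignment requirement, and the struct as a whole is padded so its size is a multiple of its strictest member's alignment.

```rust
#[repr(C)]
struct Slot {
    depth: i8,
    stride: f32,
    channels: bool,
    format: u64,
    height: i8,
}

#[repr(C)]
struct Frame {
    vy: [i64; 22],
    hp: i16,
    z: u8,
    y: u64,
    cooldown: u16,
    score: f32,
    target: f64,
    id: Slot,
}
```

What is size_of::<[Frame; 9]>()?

Slot: @0: depth [1B, align 1] → 1; +3 pad (align 4); @4: stride [4B, align 4] → 8; @8: channels [1B, align 1] → 9; +7 pad (align 8); @16: format [8B, align 8] → 24; @24: height [1B, align 1] → 25; +7 tail pad (align 8); size 32, align 8
@0: vy [176B, align 8] → 176
@176: hp [2B, align 2] → 178
@178: z [1B, align 1] → 179
+5 pad (align 8)
@184: y [8B, align 8] → 192
@192: cooldown [2B, align 2] → 194
+2 pad (align 4)
@196: score [4B, align 4] → 200
@200: target [8B, align 8] → 208
@208: id [32B, align 8] → 240
size 240, align 8
array of 9: 9 × 240 = 2160

2160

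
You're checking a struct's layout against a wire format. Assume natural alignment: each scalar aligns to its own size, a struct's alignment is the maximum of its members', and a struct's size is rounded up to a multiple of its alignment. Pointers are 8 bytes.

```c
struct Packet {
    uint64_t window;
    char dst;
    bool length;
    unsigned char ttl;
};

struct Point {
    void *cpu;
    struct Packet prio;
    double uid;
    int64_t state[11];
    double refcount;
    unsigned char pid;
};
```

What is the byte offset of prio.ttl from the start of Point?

Packet: @0: window [8B, align 8] → 8; @8: dst [1B, align 1] → 9; @9: length [1B, align 1] → 10; @10: ttl [1B, align 1] → 11; +5 tail pad (align 8); size 16, align 8
@0: cpu [8B, align 8] → 8
@8: prio [16B, align 8] → 24
within Packet: ttl at 10
8 + 10 = 18

18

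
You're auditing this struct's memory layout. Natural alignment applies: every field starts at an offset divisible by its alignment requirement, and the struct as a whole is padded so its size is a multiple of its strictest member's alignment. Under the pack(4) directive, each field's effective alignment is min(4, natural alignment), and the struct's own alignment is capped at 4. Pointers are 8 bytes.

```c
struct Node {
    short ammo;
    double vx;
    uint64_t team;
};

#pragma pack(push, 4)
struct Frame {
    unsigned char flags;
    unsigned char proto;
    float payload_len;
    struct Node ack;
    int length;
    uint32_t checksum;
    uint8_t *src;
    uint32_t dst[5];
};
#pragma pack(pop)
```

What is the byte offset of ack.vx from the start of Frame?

16

Node: ammo at 0 (size 2, align 2) → ends 2; pad 6 to align 8 for vx; vx at 8 (size 8, align 8) → ends 16; team at 16 (size 8, align 8) → ends 24; total 24 bytes, alignment 8
flags at 0 (size 1, align 1) → ends 1
proto at 1 (size 1, align 1) → ends 2
pad 2 to align 4 for payload_len
payload_len at 4 (size 4, align 4) → ends 8
ack at 8 (size 24, align 4) → ends 32
within Node: vx at 8
8 + 8 = 16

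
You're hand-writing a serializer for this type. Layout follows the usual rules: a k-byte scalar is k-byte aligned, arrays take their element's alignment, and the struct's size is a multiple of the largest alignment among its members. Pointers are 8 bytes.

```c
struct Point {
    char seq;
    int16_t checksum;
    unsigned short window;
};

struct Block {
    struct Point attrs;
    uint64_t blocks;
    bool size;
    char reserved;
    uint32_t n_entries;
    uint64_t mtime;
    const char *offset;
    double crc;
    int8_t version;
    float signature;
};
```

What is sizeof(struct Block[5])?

Point: @0: seq [1B, align 1] → 1; +1 pad (align 2); @2: checksum [2B, align 2] → 4; @4: window [2B, align 2] → 6; size 6, align 2
@0: attrs [6B, align 2] → 6
+2 pad (align 8)
@8: blocks [8B, align 8] → 16
@16: size [1B, align 1] → 17
@17: reserved [1B, align 1] → 18
+2 pad (align 4)
@20: n_entries [4B, align 4] → 24
@24: mtime [8B, align 8] → 32
@32: offset [8B, align 8] → 40
@40: crc [8B, align 8] → 48
@48: version [1B, align 1] → 49
+3 pad (align 4)
@52: signature [4B, align 4] → 56
size 56, align 8
array of 5: 5 × 56 = 280

280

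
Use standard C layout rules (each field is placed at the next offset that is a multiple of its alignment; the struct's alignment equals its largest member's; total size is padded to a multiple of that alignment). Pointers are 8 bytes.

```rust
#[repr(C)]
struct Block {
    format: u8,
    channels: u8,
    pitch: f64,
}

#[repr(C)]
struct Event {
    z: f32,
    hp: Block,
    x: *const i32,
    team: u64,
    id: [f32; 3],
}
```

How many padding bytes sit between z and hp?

Block: 0..1  format  (1B, 1-aligned); 1..2  channels  (1B, 1-aligned); 2..8  -- padding (6B); 8..16  pitch  (8B, 8-aligned); sizeof = 16, alignof = 8
0..4  z  (4B, 4-aligned)
4..8  -- padding (4B)
8..24  hp  (16B, 8-aligned)

4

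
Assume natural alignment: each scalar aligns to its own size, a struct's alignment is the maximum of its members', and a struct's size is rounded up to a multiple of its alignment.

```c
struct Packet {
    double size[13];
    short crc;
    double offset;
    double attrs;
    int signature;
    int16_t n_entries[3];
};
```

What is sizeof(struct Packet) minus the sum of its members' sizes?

12

@0: size [104B, align 8] → 104
@104: crc [2B, align 2] → 106
+6 pad (align 8)
@112: offset [8B, align 8] → 120
@120: attrs [8B, align 8] → 128
@128: signature [4B, align 4] → 132
@132: n_entries [6B, align 2] → 138
+6 tail pad (align 8)
size 144, align 8
data bytes 132, size 144 → padding 12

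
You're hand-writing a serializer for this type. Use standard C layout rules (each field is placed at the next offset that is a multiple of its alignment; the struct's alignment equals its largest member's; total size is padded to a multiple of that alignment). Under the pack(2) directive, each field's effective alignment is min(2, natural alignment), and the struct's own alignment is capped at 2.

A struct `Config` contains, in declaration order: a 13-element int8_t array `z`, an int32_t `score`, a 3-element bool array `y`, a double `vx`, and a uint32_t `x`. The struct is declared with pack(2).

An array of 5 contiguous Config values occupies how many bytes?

170

@0: z [13B, align 1] → 13
+1 pad (align 2)
@14: score [4B, align 2] → 18
@18: y [3B, align 1] → 21
+1 pad (align 2)
@22: vx [8B, align 2] → 30
@30: x [4B, align 2] → 34
size 34, align 2
array of 5: 5 × 34 = 170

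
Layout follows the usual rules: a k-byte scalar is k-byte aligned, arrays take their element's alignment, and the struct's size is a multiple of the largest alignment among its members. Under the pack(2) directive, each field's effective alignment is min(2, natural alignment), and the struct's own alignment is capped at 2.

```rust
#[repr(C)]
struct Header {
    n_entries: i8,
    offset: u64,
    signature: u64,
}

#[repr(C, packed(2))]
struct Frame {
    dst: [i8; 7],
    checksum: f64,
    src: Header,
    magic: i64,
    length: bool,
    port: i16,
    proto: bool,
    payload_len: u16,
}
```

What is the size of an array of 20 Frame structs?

Header: 0..1  n_entries  (1B, 1-aligned); 1..8  -- padding (7B); 8..16  offset  (8B, 8-aligned); 16..24  signature  (8B, 8-aligned); sizeof = 24, alignof = 8
0..7  dst  (7B, 1-aligned)
7..8  -- padding (1B)
8..16  checksum  (8B, 2-aligned)
16..40  src  (24B, 2-aligned)
40..48  magic  (8B, 2-aligned)
48..49  length  (1B, 1-aligned)
49..50  -- padding (1B)
50..52  port  (2B, 2-aligned)
52..53  proto  (1B, 1-aligned)
53..54  -- padding (1B)
54..56  payload_len  (2B, 2-aligned)
sizeof = 56, alignof = 2
array of 20: 20 × 56 = 1120

1120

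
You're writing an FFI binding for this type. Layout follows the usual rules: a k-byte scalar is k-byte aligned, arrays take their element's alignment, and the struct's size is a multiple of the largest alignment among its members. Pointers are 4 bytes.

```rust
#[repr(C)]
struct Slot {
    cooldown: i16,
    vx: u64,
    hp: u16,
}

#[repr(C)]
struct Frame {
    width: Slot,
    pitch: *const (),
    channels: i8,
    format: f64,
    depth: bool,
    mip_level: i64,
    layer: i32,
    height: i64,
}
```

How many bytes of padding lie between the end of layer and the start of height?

Slot: 0..2  cooldown  (2B, 2-aligned); 2..8  -- padding (6B); 8..16  vx  (8B, 8-aligned); 16..18  hp  (2B, 2-aligned); 18..24  -- tail padding (6B); sizeof = 24, alignof = 8
0..24  width  (24B, 8-aligned)
24..28  pitch  (4B, 4-aligned)
28..29  channels  (1B, 1-aligned)
29..32  -- padding (3B)
32..40  format  (8B, 8-aligned)
40..41  depth  (1B, 1-aligned)
41..48  -- padding (7B)
48..56  mip_level  (8B, 8-aligned)
56..60  layer  (4B, 4-aligned)
60..64  -- padding (4B)
64..72  height  (8B, 8-aligned)

4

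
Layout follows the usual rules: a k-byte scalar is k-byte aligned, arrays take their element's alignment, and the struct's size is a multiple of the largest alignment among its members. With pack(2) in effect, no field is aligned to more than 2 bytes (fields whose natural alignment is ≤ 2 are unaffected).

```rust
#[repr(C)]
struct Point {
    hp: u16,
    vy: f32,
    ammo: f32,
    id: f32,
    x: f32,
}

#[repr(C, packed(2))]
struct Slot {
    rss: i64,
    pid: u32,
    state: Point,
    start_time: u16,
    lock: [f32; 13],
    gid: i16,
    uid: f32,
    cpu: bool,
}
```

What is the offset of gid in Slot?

86

Point: hp at 0 (size 2, align 2) → ends 2; pad 2 to align 4 for vy; vy at 4 (size 4, align 4) → ends 8; ammo at 8 (size 4, align 4) → ends 12; id at 12 (size 4, align 4) → ends 16; x at 16 (size 4, align 4) → ends 20; total 20 bytes, alignment 4
rss at 0 (size 8, align 2) → ends 8
pid at 8 (size 4, align 2) → ends 12
state at 12 (size 20, align 2) → ends 32
start_time at 32 (size 2, align 2) → ends 34
lock at 34 (size 52, align 2) → ends 86
gid at 86 (size 2, align 2) → ends 88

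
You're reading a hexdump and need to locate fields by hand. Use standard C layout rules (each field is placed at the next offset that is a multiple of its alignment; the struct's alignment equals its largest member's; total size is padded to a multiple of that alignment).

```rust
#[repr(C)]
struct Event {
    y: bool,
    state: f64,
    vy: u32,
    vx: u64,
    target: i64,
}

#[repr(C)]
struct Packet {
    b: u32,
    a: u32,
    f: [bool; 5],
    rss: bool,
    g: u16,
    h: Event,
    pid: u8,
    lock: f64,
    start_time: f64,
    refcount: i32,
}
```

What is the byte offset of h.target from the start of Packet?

Event: 0..1  y  (1B, 1-aligned); 1..8  -- padding (7B); 8..16  state  (8B, 8-aligned); 16..20  vy  (4B, 4-aligned); 20..24  -- padding (4B); 24..32  vx  (8B, 8-aligned); 32..40  target  (8B, 8-aligned); sizeof = 40, alignof = 8
0..4  b  (4B, 4-aligned)
4..8  a  (4B, 4-aligned)
8..13  f  (5B, 1-aligned)
13..14  rss  (1B, 1-aligned)
14..16  g  (2B, 2-aligned)
16..56  h  (40B, 8-aligned)
within Event: target at 32
16 + 32 = 48

48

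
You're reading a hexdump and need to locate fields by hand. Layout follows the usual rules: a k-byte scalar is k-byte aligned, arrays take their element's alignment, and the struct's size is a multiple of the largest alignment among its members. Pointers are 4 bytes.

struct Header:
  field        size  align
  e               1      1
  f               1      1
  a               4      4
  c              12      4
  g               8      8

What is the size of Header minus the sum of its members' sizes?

6

0..1  e  (1B, 1-aligned)
1..2  f  (1B, 1-aligned)
2..4  -- padding (2B)
4..8  a  (4B, 4-aligned)
8..20  c  (12B, 4-aligned)
20..24  -- padding (4B)
24..32  g  (8B, 8-aligned)
sizeof = 32, alignof = 8
data bytes 26, size 32 → padding 6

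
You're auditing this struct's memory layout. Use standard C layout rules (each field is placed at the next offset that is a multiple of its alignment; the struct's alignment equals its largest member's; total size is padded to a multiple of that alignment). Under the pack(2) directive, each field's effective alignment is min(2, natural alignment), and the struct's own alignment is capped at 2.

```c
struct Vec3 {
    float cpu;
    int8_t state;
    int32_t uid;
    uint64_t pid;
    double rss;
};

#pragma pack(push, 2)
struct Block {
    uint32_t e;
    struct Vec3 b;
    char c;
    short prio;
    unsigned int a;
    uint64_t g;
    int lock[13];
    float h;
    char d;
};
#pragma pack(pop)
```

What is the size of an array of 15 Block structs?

Vec3: cpu at 0 (size 4, align 4) → ends 4; state at 4 (size 1, align 1) → ends 5; pad 3 to align 4 for uid; uid at 8 (size 4, align 4) → ends 12; pad 4 to align 8 for pid; pid at 16 (size 8, align 8) → ends 24; rss at 24 (size 8, align 8) → ends 32; total 32 bytes, alignment 8
e at 0 (size 4, align 2) → ends 4
b at 4 (size 32, align 2) → ends 36
c at 36 (size 1, align 1) → ends 37
pad 1 to align 2 for prio
prio at 38 (size 2, align 2) → ends 40
a at 40 (size 4, align 2) → ends 44
g at 44 (size 8, align 2) → ends 52
lock at 52 (size 52, align 2) → ends 104
h at 104 (size 4, align 2) → ends 108
d at 108 (size 1, align 1) → ends 109
tail pad 1 to reach multiple of 2
total 110 bytes, alignment 2
array of 15: 15 × 110 = 1650

1650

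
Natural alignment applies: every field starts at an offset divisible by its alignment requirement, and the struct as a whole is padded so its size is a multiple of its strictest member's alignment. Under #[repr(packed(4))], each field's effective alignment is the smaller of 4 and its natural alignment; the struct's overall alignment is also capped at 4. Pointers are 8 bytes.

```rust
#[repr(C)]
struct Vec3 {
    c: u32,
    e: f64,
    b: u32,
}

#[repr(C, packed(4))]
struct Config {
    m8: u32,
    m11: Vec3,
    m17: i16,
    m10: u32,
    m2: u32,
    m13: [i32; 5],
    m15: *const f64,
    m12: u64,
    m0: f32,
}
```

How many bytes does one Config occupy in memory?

80 bytes

Vec3: @0: c [4B, align 4] → 4; +4 pad (align 8); @8: e [8B, align 8] → 16; @16: b [4B, align 4] → 20; +4 tail pad (align 8); size 24, align 8
@0: m8 [4B, align 4] → 4
@4: m11 [24B, align 4] → 28
@28: m17 [2B, align 2] → 30
+2 pad (align 4)
@32: m10 [4B, align 4] → 36
@36: m2 [4B, align 4] → 40
@40: m13 [20B, align 4] → 60
@60: m15 [8B, align 4] → 68
@68: m12 [8B, align 4] → 76
@76: m0 [4B, align 4] → 80
size 80, align 4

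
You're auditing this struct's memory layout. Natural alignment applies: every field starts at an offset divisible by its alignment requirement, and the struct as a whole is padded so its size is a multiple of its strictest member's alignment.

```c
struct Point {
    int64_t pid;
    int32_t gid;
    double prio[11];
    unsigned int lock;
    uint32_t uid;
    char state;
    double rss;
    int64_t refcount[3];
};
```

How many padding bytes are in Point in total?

11

0..8  pid  (8B, 8-aligned)
8..12  gid  (4B, 4-aligned)
12..16  -- padding (4B)
16..104  prio  (88B, 8-aligned)
104..108  lock  (4B, 4-aligned)
108..112  uid  (4B, 4-aligned)
112..113  state  (1B, 1-aligned)
113..120  -- padding (7B)
120..128  rss  (8B, 8-aligned)
128..152  refcount  (24B, 8-aligned)
sizeof = 152, alignof = 8
data bytes 141, size 152 → padding 11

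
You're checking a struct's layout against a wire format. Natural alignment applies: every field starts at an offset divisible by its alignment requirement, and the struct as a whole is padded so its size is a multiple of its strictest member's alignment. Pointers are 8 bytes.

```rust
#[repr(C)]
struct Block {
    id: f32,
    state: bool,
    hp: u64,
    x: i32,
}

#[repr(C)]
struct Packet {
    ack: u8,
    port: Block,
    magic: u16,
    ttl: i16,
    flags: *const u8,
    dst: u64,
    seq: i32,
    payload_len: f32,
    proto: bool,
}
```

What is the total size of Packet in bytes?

Block: @0: id [4B, align 4] → 4; @4: state [1B, align 1] → 5; +3 pad (align 8); @8: hp [8B, align 8] → 16; @16: x [4B, align 4] → 20; +4 tail pad (align 8); size 24, align 8
@0: ack [1B, align 1] → 1
+7 pad (align 8)
@8: port [24B, align 8] → 32
@32: magic [2B, align 2] → 34
@34: ttl [2B, align 2] → 36
+4 pad (align 8)
@40: flags [8B, align 8] → 48
@48: dst [8B, align 8] → 56
@56: seq [4B, align 4] → 60
@60: payload_len [4B, align 4] → 64
@64: proto [1B, align 1] → 65
+7 tail pad (align 8)
size 72, align 8

72 bytes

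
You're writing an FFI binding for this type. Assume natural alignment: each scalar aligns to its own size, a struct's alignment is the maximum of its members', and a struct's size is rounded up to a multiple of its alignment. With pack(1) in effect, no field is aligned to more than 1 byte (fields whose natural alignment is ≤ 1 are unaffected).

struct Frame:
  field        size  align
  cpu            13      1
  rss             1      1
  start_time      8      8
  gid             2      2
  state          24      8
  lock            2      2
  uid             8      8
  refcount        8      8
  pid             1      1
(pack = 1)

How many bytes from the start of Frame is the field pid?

0..13  cpu  (13B, 1-aligned)
13..14  rss  (1B, 1-aligned)
14..22  start_time  (8B, 1-aligned)
22..24  gid  (2B, 1-aligned)
24..48  state  (24B, 1-aligned)
48..50  lock  (2B, 1-aligned)
50..58  uid  (8B, 1-aligned)
58..66  refcount  (8B, 1-aligned)
66..67  pid  (1B, 1-aligned)

66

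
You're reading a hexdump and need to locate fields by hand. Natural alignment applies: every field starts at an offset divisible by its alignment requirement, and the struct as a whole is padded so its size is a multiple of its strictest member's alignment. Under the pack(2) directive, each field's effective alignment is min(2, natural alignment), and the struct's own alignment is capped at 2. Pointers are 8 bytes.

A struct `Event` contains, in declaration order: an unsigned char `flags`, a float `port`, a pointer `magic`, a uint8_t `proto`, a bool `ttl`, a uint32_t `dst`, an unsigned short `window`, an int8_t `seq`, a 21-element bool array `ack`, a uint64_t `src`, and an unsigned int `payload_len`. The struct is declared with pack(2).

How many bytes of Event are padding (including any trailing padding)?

@0: flags [1B, align 1] → 1
+1 pad (align 2)
@2: port [4B, align 2] → 6
@6: magic [8B, align 2] → 14
@14: proto [1B, align 1] → 15
@15: ttl [1B, align 1] → 16
@16: dst [4B, align 2] → 20
@20: window [2B, align 2] → 22
@22: seq [1B, align 1] → 23
@23: ack [21B, align 1] → 44
@44: src [8B, align 2] → 52
@52: payload_len [4B, align 2] → 56
size 56, align 2
data bytes 55, size 56 → padding 1

1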